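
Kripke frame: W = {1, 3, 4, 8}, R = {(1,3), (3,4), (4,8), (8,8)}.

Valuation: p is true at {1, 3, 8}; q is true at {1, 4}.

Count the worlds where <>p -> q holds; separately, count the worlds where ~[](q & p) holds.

3 and 4

For <>p -> q:
1: <>p is T, q is T. ✓
3: <>p is F, q is F. ✓
4: <>p is T, q is T. ✓
8: <>p is T, q is F. ✗
— 3 worlds.
For ~[](q & p):
1: [](q & p) is F. ✓
3: [](q & p) is F. ✓
4: [](q & p) is F. ✓
8: [](q & p) is F. ✓
— 4 worlds.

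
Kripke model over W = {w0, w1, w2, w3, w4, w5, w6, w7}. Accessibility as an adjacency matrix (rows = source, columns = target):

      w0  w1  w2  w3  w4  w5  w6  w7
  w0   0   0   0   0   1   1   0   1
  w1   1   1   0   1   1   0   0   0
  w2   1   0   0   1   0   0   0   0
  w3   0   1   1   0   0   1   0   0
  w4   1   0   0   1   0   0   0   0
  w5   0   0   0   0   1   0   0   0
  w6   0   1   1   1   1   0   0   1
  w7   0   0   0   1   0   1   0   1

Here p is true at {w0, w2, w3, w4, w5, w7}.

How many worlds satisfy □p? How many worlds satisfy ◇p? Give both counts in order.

5 and 8

For □p:
w0: successors {w4, w5, w7}; p there: w4:T, w5:T, w7:T. ✓
w1: successors {w0, w1, w3, w4}; p there: w0:T, w1:F, w3:T, w4:T. ✗
w2: successors {w0, w3}; p there: w0:T, w3:T. ✓
w3: successors {w1, w2, w5}; p there: w1:F, w2:T, w5:T. ✗
w4: successors {w0, w3}; p there: w0:T, w3:T. ✓
w5: successors {w4}; p there: w4:T. ✓
w6: successors {w1, w2, w3, w4, w7}; p there: w1:F, w2:T, w3:T, w4:T, w7:T. ✗
w7: successors {w3, w5, w7}; p there: w3:T, w5:T, w7:T. ✓
— 5 worlds.
For ◇p:
w0: successors {w4, w5, w7}; p there: w4:T, w5:T, w7:T. ✓
w1: successors {w0, w1, w3, w4}; p there: w0:T, w1:F, w3:T, w4:T. ✓
w2: successors {w0, w3}; p there: w0:T, w3:T. ✓
w3: successors {w1, w2, w5}; p there: w1:F, w2:T, w5:T. ✓
w4: successors {w0, w3}; p there: w0:T, w3:T. ✓
w5: successors {w4}; p there: w4:T. ✓
w6: successors {w1, w2, w3, w4, w7}; p there: w1:F, w2:T, w3:T, w4:T, w7:T. ✓
w7: successors {w3, w5, w7}; p there: w3:T, w5:T, w7:T. ✓
— 8 worlds.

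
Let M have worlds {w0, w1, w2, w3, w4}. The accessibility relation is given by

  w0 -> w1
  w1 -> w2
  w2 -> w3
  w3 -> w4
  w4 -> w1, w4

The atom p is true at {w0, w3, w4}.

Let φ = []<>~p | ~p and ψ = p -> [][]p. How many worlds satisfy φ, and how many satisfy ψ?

For []<>~p | ~p:
w0: []<>~p is T, ~p is F. ✓
w1: []<>~p is F, ~p is T. ✓
w2: []<>~p is F, ~p is T. ✓
w3: []<>~p is T, ~p is F. ✓
w4: []<>~p is T, ~p is F. ✓
— 5 worlds.
For p -> [][]p:
w0: p is T, [][]p is F. ✗
w1: p is F, [][]p is T. ✓
w2: p is F, [][]p is T. ✓
w3: p is T, [][]p is F. ✗
w4: p is T, [][]p is F. ✗
— 2 worlds.

5 and 2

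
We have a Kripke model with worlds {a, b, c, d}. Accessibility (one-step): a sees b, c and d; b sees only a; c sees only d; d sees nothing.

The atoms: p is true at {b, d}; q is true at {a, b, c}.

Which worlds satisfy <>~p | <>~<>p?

a: <>~p is T, <>~<>p is T. ✓
b: <>~p is T, <>~<>p is F. ✓
c: <>~p is F, <>~<>p is T. ✓
d: <>~p is F, <>~<>p is F. ✗

{a, b, c}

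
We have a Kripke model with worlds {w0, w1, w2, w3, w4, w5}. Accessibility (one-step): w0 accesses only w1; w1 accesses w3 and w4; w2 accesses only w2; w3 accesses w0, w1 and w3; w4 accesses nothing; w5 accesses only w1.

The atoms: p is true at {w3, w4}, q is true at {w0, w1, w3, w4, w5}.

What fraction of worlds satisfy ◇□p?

w0: successors {w1}; □p there: w1:T. ✓
w1: successors {w3, w4}; □p there: w3:F, w4:T. ✓
w2: successors {w2}; □p there: w2:F. ✗
w3: successors {w0, w1, w3}; □p there: w0:F, w1:T, w3:F. ✓
w4: no successors, so ◇□p fails. ✗
w5: successors {w1}; □p there: w1:T. ✓
That's 4 of 6 worlds, so 4/6 = 2/3.

2/3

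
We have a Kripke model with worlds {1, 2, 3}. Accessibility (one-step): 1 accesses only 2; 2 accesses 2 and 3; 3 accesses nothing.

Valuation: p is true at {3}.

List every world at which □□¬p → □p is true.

1: □□¬p is F, □p is F. ✓
2: □□¬p is F, □p is F. ✓
3: □□¬p is T, □p is T. ✓

{1, 2, 3}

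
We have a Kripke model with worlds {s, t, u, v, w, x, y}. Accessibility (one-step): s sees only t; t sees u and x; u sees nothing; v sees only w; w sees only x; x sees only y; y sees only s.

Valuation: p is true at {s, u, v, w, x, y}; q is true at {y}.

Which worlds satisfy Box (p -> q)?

{s, u, x}

s: successors {t}; p -> q there: t:T. ✓
t: successors {u, x}; p -> q there: u:F, x:F. ✗
u: no successors, so Box (p -> q) holds vacuously. ✓
v: successors {w}; p -> q there: w:F. ✗
w: successors {x}; p -> q there: x:F. ✗
x: successors {y}; p -> q there: y:T. ✓
y: successors {s}; p -> q there: s:F. ✗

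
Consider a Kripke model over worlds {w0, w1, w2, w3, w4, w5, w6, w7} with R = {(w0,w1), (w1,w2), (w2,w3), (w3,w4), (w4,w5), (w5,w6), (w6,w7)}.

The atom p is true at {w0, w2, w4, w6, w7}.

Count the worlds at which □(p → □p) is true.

w0: successors {w1}; p → □p there: w1:T. ✓
w1: successors {w2}; p → □p there: w2:F. ✗
w2: successors {w3}; p → □p there: w3:T. ✓
w3: successors {w4}; p → □p there: w4:F. ✗
w4: successors {w5}; p → □p there: w5:T. ✓
w5: successors {w6}; p → □p there: w6:T. ✓
w6: successors {w7}; p → □p there: w7:T. ✓
w7: no successors, so □(p → □p) holds vacuously. ✓
Satisfying worlds: {w0, w2, w4, w5, w6, w7}.

6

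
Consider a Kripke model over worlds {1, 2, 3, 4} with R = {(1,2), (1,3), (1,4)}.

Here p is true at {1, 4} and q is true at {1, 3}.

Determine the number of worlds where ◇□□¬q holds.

1: successors {2, 3, 4}; □□¬q there: 2:T, 3:T, 4:T. ✓
2: no successors, so ◇□□¬q fails. ✗
3: no successors, so ◇□□¬q fails. ✗
4: no successors, so ◇□□¬q fails. ✗
Satisfying worlds: {1}.

1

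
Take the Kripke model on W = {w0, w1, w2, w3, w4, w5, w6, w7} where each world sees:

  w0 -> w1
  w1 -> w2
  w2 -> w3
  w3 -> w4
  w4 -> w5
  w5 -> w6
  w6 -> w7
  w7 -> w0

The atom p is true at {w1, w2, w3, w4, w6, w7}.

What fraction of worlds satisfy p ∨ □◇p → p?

w0: p ∨ □◇p is T, p is F. ✗
w1: p ∨ □◇p is T, p is T. ✓
w2: p ∨ □◇p is T, p is T. ✓
w3: p ∨ □◇p is T, p is T. ✓
w4: p ∨ □◇p is T, p is T. ✓
w5: p ∨ □◇p is T, p is F. ✗
w6: p ∨ □◇p is T, p is T. ✓
w7: p ∨ □◇p is T, p is T. ✓
That's 6 of 8 worlds, so 6/8 = 3/4.

3/4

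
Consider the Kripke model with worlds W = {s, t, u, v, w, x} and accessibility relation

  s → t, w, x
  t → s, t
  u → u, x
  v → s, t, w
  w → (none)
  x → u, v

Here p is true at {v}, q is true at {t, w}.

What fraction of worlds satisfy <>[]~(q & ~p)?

s: successors {t, w, x}; []~(q & ~p) there: t:F, w:T, x:T. ✓
t: successors {s, t}; []~(q & ~p) there: s:F, t:F. ✗
u: successors {u, x}; []~(q & ~p) there: u:T, x:T. ✓
v: successors {s, t, w}; []~(q & ~p) there: s:F, t:F, w:T. ✓
w: no successors, so <>[]~(q & ~p) fails. ✗
x: successors {u, v}; []~(q & ~p) there: u:T, v:F. ✓
That's 4 of 6 worlds, so 4/6 = 2/3.

2/3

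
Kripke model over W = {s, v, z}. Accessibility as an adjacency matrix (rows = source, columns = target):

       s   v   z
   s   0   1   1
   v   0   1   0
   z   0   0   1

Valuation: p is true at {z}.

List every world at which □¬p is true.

s: successors {v, z}; ¬p there: v:T, z:F. ✗
v: successors {v}; ¬p there: v:T. ✓
z: successors {z}; ¬p there: z:F. ✗

{v}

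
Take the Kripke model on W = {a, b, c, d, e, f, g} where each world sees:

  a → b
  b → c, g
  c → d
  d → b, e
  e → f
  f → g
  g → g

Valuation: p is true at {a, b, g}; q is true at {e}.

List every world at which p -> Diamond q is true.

{c, d, e, f}

a: p is T, Diamond q is F. ✗
b: p is T, Diamond q is F. ✗
c: p is F, Diamond q is F. ✓
d: p is F, Diamond q is T. ✓
e: p is F, Diamond q is F. ✓
f: p is F, Diamond q is F. ✓
g: p is T, Diamond q is F. ✗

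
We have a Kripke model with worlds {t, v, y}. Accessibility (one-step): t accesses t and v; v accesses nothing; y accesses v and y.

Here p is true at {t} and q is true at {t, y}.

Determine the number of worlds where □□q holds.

t: successors {t, v}; □q there: t:F, v:T. ✗
v: no successors, so □□q holds vacuously. ✓
y: successors {v, y}; □q there: v:T, y:F. ✗
Satisfying worlds: {v}.

1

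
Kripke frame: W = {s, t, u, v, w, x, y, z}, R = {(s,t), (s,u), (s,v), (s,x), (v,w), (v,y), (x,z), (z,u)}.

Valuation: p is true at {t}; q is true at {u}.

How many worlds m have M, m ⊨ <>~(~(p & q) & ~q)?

2

s: successors {t, u, v, x}; ~(~(p & q) & ~q) there: t:F, u:T, v:F, x:F. ✓
t: no successors, so <>~(~(p & q) & ~q) fails. ✗
u: no successors, so <>~(~(p & q) & ~q) fails. ✗
v: successors {w, y}; ~(~(p & q) & ~q) there: w:F, y:F. ✗
w: no successors, so <>~(~(p & q) & ~q) fails. ✗
x: successors {z}; ~(~(p & q) & ~q) there: z:F. ✗
y: no successors, so <>~(~(p & q) & ~q) fails. ✗
z: successors {u}; ~(~(p & q) & ~q) there: u:T. ✓
Satisfying worlds: {s, z}.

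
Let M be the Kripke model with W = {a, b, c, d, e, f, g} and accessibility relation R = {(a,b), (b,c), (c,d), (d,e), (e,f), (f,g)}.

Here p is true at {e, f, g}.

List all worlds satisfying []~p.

{a, b, c, g}

a: successors {b}; ~p there: b:T. ✓
b: successors {c}; ~p there: c:T. ✓
c: successors {d}; ~p there: d:T. ✓
d: successors {e}; ~p there: e:F. ✗
e: successors {f}; ~p there: f:F. ✗
f: successors {g}; ~p there: g:F. ✗
g: no successors, so []~p holds vacuously. ✓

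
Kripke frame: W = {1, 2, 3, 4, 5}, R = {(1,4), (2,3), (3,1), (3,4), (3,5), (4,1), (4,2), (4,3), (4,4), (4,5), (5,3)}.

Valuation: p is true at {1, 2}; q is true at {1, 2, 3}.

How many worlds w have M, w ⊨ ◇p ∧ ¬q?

1: ◇p is F, ¬q is F. ✗
2: ◇p is F, ¬q is F. ✗
3: ◇p is T, ¬q is F. ✗
4: ◇p is T, ¬q is T. ✓
5: ◇p is F, ¬q is T. ✗
Satisfying worlds: {4}.

1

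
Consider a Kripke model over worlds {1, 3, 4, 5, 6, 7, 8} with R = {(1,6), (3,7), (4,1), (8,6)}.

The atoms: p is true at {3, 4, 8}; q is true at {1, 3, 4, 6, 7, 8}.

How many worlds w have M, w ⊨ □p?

3

1: successors {6}; p there: 6:F. ✗
3: successors {7}; p there: 7:F. ✗
4: successors {1}; p there: 1:F. ✗
5: no successors, so □p holds vacuously. ✓
6: no successors, so □p holds vacuously. ✓
7: no successors, so □p holds vacuously. ✓
8: successors {6}; p there: 6:F. ✗
Satisfying worlds: {5, 6, 7}.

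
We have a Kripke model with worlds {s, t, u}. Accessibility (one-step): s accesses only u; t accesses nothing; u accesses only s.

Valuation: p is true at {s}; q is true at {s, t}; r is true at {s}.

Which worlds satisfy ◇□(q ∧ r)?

{s}

s: successors {u}; □(q ∧ r) there: u:T. ✓
t: no successors, so ◇□(q ∧ r) fails. ✗
u: successors {s}; □(q ∧ r) there: s:F. ✗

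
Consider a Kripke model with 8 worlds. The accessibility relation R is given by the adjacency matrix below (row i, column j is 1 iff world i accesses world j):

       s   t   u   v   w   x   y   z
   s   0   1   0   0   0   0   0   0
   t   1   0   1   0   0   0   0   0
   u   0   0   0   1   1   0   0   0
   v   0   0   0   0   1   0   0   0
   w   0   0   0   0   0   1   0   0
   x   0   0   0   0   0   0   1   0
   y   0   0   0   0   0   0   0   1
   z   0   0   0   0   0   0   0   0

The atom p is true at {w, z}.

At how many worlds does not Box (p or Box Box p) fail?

s: Box (p or Box Box p) is F. ✓
t: Box (p or Box Box p) is F. ✓
u: Box (p or Box Box p) is F. ✓
v: Box (p or Box Box p) is T. ✗
w: Box (p or Box Box p) is T. ✗
x: Box (p or Box Box p) is T. ✗
y: Box (p or Box Box p) is T. ✗
z: Box (p or Box Box p) is T. ✗
Satisfying worlds: {s, t, u}.
So not Box (p or Box Box p) fails at the other 5 worlds.

5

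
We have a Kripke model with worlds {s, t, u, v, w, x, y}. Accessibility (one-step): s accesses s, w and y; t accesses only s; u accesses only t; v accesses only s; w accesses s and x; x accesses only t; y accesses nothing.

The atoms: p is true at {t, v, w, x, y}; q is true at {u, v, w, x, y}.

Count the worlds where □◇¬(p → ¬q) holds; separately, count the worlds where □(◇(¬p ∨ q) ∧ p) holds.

For □◇¬(p → ¬q):
s: successors {s, w, y}; ◇¬(p → ¬q) there: s:T, w:T, y:F. ✗
t: successors {s}; ◇¬(p → ¬q) there: s:T. ✓
u: successors {t}; ◇¬(p → ¬q) there: t:F. ✗
v: successors {s}; ◇¬(p → ¬q) there: s:T. ✓
w: successors {s, x}; ◇¬(p → ¬q) there: s:T, x:F. ✗
x: successors {t}; ◇¬(p → ¬q) there: t:F. ✗
y: no successors, so □◇¬(p → ¬q) holds vacuously. ✓
— 3 worlds.
For □(◇(¬p ∨ q) ∧ p):
s: successors {s, w, y}; ◇(¬p ∨ q) ∧ p there: s:F, w:T, y:F. ✗
t: successors {s}; ◇(¬p ∨ q) ∧ p there: s:F. ✗
u: successors {t}; ◇(¬p ∨ q) ∧ p there: t:T. ✓
v: successors {s}; ◇(¬p ∨ q) ∧ p there: s:F. ✗
w: successors {s, x}; ◇(¬p ∨ q) ∧ p there: s:F, x:F. ✗
x: successors {t}; ◇(¬p ∨ q) ∧ p there: t:T. ✓
y: no successors, so □(◇(¬p ∨ q) ∧ p) holds vacuously. ✓
— 3 worlds.

3 and 3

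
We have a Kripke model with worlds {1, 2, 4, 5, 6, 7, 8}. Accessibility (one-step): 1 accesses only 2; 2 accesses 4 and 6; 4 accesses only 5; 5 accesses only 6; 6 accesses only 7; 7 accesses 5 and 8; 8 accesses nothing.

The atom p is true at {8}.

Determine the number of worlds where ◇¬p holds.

1: successors {2}; ¬p there: 2:T. ✓
2: successors {4, 6}; ¬p there: 4:T, 6:T. ✓
4: successors {5}; ¬p there: 5:T. ✓
5: successors {6}; ¬p there: 6:T. ✓
6: successors {7}; ¬p there: 7:T. ✓
7: successors {5, 8}; ¬p there: 5:T, 8:F. ✓
8: no successors, so ◇¬p fails. ✗
Satisfying worlds: {1, 2, 4, 5, 6, 7}.

6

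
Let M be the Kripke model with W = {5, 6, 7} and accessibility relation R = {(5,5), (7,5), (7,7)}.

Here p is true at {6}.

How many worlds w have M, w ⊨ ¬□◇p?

2

5: □◇p is F. ✓
6: □◇p is T. ✗
7: □◇p is F. ✓
Satisfying worlds: {5, 7}.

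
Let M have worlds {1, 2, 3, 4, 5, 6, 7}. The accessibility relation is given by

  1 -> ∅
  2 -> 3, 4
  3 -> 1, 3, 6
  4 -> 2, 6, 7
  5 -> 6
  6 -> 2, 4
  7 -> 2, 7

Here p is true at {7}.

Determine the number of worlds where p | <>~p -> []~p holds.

5

1: p | <>~p is F, []~p is T. ✓
2: p | <>~p is T, []~p is T. ✓
3: p | <>~p is T, []~p is T. ✓
4: p | <>~p is T, []~p is F. ✗
5: p | <>~p is T, []~p is T. ✓
6: p | <>~p is T, []~p is T. ✓
7: p | <>~p is T, []~p is F. ✗
Satisfying worlds: {1, 2, 3, 5, 6}.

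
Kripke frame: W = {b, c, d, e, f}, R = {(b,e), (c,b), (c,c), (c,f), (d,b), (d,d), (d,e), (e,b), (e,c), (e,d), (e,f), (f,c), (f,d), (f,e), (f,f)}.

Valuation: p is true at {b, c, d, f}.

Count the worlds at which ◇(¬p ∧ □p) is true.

3

b: successors {e}; ¬p ∧ □p there: e:T. ✓
c: successors {b, c, f}; ¬p ∧ □p there: b:F, c:F, f:F. ✗
d: successors {b, d, e}; ¬p ∧ □p there: b:F, d:F, e:T. ✓
e: successors {b, c, d, f}; ¬p ∧ □p there: b:F, c:F, d:F, f:F. ✗
f: successors {c, d, e, f}; ¬p ∧ □p there: c:F, d:F, e:T, f:F. ✓
Satisfying worlds: {b, d, f}.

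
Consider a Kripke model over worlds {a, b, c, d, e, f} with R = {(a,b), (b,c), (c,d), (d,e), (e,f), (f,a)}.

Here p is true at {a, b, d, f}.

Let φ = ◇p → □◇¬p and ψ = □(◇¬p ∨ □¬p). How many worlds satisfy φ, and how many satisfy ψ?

For ◇p → □◇¬p:
a: ◇p is T, □◇¬p is T. ✓
b: ◇p is F, □◇¬p is F. ✓
c: ◇p is T, □◇¬p is T. ✓
d: ◇p is F, □◇¬p is F. ✓
e: ◇p is T, □◇¬p is F. ✗
f: ◇p is T, □◇¬p is F. ✗
— 4 worlds.
For □(◇¬p ∨ □¬p):
a: successors {b}; ◇¬p ∨ □¬p there: b:T. ✓
b: successors {c}; ◇¬p ∨ □¬p there: c:F. ✗
c: successors {d}; ◇¬p ∨ □¬p there: d:T. ✓
d: successors {e}; ◇¬p ∨ □¬p there: e:F. ✗
e: successors {f}; ◇¬p ∨ □¬p there: f:F. ✗
f: successors {a}; ◇¬p ∨ □¬p there: a:F. ✗
— 2 worlds.

4 and 2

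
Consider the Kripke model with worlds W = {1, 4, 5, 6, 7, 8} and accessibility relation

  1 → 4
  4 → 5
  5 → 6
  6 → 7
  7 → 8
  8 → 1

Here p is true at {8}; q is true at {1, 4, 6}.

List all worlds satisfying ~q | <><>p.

{5, 6, 7, 8}

1: ~q is F, <><>p is F. ✗
4: ~q is F, <><>p is F. ✗
5: ~q is T, <><>p is F. ✓
6: ~q is F, <><>p is T. ✓
7: ~q is T, <><>p is F. ✓
8: ~q is T, <><>p is F. ✓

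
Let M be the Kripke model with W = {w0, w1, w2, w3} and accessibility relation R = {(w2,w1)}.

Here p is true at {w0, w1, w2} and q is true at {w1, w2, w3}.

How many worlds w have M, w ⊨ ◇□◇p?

w0: no successors, so ◇□◇p fails. ✗
w1: no successors, so ◇□◇p fails. ✗
w2: successors {w1}; □◇p there: w1:T. ✓
w3: no successors, so ◇□◇p fails. ✗
Satisfying worlds: {w2}.

1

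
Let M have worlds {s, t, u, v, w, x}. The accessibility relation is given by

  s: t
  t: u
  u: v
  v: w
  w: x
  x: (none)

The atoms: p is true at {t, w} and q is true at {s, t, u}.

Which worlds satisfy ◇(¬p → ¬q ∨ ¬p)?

{s, t, u, v, w}

s: successors {t}; ¬p → ¬q ∨ ¬p there: t:T. ✓
t: successors {u}; ¬p → ¬q ∨ ¬p there: u:T. ✓
u: successors {v}; ¬p → ¬q ∨ ¬p there: v:T. ✓
v: successors {w}; ¬p → ¬q ∨ ¬p there: w:T. ✓
w: successors {x}; ¬p → ¬q ∨ ¬p there: x:T. ✓
x: no successors, so ◇(¬p → ¬q ∨ ¬p) fails. ✗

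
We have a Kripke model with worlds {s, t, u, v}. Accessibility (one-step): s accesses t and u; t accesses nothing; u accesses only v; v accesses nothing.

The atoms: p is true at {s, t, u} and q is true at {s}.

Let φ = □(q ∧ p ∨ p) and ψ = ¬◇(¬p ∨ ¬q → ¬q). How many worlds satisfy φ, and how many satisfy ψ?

3 and 2

For □(q ∧ p ∨ p):
s: successors {t, u}; q ∧ p ∨ p there: t:T, u:T. ✓
t: no successors, so □(q ∧ p ∨ p) holds vacuously. ✓
u: successors {v}; q ∧ p ∨ p there: v:F. ✗
v: no successors, so □(q ∧ p ∨ p) holds vacuously. ✓
— 3 worlds.
For ¬◇(¬p ∨ ¬q → ¬q):
s: ◇(¬p ∨ ¬q → ¬q) is T. ✗
t: ◇(¬p ∨ ¬q → ¬q) is F. ✓
u: ◇(¬p ∨ ¬q → ¬q) is T. ✗
v: ◇(¬p ∨ ¬q → ¬q) is F. ✓
— 2 worlds.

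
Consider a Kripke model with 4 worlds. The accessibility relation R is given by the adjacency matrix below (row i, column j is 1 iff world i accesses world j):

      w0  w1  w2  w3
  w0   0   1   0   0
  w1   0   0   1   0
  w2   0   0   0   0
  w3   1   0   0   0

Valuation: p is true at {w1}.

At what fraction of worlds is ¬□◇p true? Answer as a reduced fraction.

w0: □◇p is F. ✓
w1: □◇p is F. ✓
w2: □◇p is T. ✗
w3: □◇p is T. ✗
That's 2 of 4 worlds, so 2/4 = 1/2.

1/2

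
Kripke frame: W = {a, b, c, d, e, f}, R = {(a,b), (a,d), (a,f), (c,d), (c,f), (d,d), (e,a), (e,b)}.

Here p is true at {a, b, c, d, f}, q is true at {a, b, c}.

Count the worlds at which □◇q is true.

2

a: successors {b, d, f}; ◇q there: b:F, d:F, f:F. ✗
b: no successors, so □◇q holds vacuously. ✓
c: successors {d, f}; ◇q there: d:F, f:F. ✗
d: successors {d}; ◇q there: d:F. ✗
e: successors {a, b}; ◇q there: a:T, b:F. ✗
f: no successors, so □◇q holds vacuously. ✓
Satisfying worlds: {b, f}.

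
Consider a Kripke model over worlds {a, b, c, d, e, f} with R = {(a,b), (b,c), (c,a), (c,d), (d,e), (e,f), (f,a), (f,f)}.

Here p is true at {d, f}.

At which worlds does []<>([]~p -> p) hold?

{a, b, d, e}

a: successors {b}; <>([]~p -> p) there: b:T. ✓
b: successors {c}; <>([]~p -> p) there: c:T. ✓
c: successors {a, d}; <>([]~p -> p) there: a:F, d:T. ✗
d: successors {e}; <>([]~p -> p) there: e:T. ✓
e: successors {f}; <>([]~p -> p) there: f:T. ✓
f: successors {a, f}; <>([]~p -> p) there: a:F, f:T. ✗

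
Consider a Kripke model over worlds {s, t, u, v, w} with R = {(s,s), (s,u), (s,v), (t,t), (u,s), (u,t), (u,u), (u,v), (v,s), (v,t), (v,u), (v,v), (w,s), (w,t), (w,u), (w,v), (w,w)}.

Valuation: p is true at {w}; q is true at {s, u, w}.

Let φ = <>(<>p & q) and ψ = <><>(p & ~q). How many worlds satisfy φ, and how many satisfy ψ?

1 and 0

For <>(<>p & q):
s: successors {s, u, v}; <>p & q there: s:F, u:F, v:F. ✗
t: successors {t}; <>p & q there: t:F. ✗
u: successors {s, t, u, v}; <>p & q there: s:F, t:F, u:F, v:F. ✗
v: successors {s, t, u, v}; <>p & q there: s:F, t:F, u:F, v:F. ✗
w: successors {s, t, u, v, w}; <>p & q there: s:F, t:F, u:F, v:F, w:T. ✓
— 1 world.
For <><>(p & ~q):
s: successors {s, u, v}; <>(p & ~q) there: s:F, u:F, v:F. ✗
t: successors {t}; <>(p & ~q) there: t:F. ✗
u: successors {s, t, u, v}; <>(p & ~q) there: s:F, t:F, u:F, v:F. ✗
v: successors {s, t, u, v}; <>(p & ~q) there: s:F, t:F, u:F, v:F. ✗
w: successors {s, t, u, v, w}; <>(p & ~q) there: s:F, t:F, u:F, v:F, w:F. ✗
— 0 worlds.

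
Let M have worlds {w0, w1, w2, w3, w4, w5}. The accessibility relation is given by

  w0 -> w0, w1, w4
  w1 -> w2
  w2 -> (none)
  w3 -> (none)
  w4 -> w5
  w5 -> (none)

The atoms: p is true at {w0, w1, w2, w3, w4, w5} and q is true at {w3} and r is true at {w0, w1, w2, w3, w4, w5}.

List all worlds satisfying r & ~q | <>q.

w0: r & ~q is T, <>q is F. ✓
w1: r & ~q is T, <>q is F. ✓
w2: r & ~q is T, <>q is F. ✓
w3: r & ~q is F, <>q is F. ✗
w4: r & ~q is T, <>q is F. ✓
w5: r & ~q is T, <>q is F. ✓

{w0, w1, w2, w4, w5}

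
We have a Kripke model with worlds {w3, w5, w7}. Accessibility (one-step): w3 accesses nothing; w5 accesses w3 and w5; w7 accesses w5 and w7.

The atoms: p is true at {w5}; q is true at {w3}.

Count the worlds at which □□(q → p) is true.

1

w3: no successors, so □□(q → p) holds vacuously. ✓
w5: successors {w3, w5}; □(q → p) there: w3:T, w5:F. ✗
w7: successors {w5, w7}; □(q → p) there: w5:F, w7:T. ✗
Satisfying worlds: {w3}.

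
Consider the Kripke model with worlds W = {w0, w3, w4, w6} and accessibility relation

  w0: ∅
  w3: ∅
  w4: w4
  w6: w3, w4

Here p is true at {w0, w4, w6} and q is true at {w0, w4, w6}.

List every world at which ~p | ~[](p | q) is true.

w0: ~p is F, ~[](p | q) is F. ✗
w3: ~p is T, ~[](p | q) is F. ✓
w4: ~p is F, ~[](p | q) is F. ✗
w6: ~p is F, ~[](p | q) is T. ✓

{w3, w6}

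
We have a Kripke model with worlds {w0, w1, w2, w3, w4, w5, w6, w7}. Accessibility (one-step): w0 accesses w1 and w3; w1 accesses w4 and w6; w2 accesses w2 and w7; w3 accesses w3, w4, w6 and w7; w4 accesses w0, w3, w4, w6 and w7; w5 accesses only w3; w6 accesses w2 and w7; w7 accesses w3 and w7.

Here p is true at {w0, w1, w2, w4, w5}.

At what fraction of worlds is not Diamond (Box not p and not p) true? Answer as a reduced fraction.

w0: Diamond (Box not p and not p) is F. ✓
w1: Diamond (Box not p and not p) is F. ✓
w2: Diamond (Box not p and not p) is T. ✗
w3: Diamond (Box not p and not p) is T. ✗
w4: Diamond (Box not p and not p) is T. ✗
w5: Diamond (Box not p and not p) is F. ✓
w6: Diamond (Box not p and not p) is T. ✗
w7: Diamond (Box not p and not p) is T. ✗
That's 3 of 8 worlds, so 3/8.

3/8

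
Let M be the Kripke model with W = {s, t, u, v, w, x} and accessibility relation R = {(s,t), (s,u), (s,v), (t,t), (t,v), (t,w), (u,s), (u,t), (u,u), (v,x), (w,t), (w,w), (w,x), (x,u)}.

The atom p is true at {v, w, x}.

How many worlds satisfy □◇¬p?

4

s: successors {t, u, v}; ◇¬p there: t:T, u:T, v:F. ✗
t: successors {t, v, w}; ◇¬p there: t:T, v:F, w:T. ✗
u: successors {s, t, u}; ◇¬p there: s:T, t:T, u:T. ✓
v: successors {x}; ◇¬p there: x:T. ✓
w: successors {t, w, x}; ◇¬p there: t:T, w:T, x:T. ✓
x: successors {u}; ◇¬p there: u:T. ✓
Satisfying worlds: {u, v, w, x}.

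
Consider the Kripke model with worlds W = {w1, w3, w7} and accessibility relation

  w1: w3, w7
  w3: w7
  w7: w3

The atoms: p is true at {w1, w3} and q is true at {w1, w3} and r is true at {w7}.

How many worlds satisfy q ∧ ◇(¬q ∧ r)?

w1: q is T, ◇(¬q ∧ r) is T. ✓
w3: q is T, ◇(¬q ∧ r) is T. ✓
w7: q is F, ◇(¬q ∧ r) is F. ✗
Satisfying worlds: {w1, w3}.

2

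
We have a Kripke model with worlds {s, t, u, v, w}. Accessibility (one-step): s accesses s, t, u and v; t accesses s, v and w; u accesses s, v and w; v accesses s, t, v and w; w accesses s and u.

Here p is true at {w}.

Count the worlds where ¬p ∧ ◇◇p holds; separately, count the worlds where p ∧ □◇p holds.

For ¬p ∧ ◇◇p:
s: ¬p is T, ◇◇p is T. ✓
t: ¬p is T, ◇◇p is T. ✓
u: ¬p is T, ◇◇p is T. ✓
v: ¬p is T, ◇◇p is T. ✓
w: ¬p is F, ◇◇p is T. ✗
— 4 worlds.
For p ∧ □◇p:
s: p is F, □◇p is F. ✗
t: p is F, □◇p is F. ✗
u: p is F, □◇p is F. ✗
v: p is F, □◇p is F. ✗
w: p is T, □◇p is F. ✗
— 0 worlds.

4 and 0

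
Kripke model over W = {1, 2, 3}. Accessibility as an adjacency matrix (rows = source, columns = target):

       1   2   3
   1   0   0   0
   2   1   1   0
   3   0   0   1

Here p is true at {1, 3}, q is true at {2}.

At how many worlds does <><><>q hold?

1

1: no successors, so <><><>q fails. ✗
2: successors {1, 2}; <><>q there: 1:F, 2:T. ✓
3: successors {3}; <><>q there: 3:F. ✗
Satisfying worlds: {2}.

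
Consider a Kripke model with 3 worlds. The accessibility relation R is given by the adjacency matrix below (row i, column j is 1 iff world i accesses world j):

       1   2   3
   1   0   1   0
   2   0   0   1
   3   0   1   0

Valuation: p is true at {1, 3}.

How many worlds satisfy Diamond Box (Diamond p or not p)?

1

1: successors {2}; Box (Diamond p or not p) there: 2:F. ✗
2: successors {3}; Box (Diamond p or not p) there: 3:T. ✓
3: successors {2}; Box (Diamond p or not p) there: 2:F. ✗
Satisfying worlds: {2}.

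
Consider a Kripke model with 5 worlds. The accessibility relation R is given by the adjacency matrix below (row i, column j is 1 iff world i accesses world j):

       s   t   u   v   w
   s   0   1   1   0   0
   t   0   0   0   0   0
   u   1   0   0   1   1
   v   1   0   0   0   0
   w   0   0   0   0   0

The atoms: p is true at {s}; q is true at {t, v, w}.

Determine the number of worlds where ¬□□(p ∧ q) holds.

s: □□(p ∧ q) is F. ✓
t: □□(p ∧ q) is T. ✗
u: □□(p ∧ q) is F. ✓
v: □□(p ∧ q) is F. ✓
w: □□(p ∧ q) is T. ✗
Satisfying worlds: {s, u, v}.

3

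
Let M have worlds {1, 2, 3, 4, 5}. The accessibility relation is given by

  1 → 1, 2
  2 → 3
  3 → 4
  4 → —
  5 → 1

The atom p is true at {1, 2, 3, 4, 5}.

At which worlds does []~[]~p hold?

{1, 2, 4, 5}

1: successors {1, 2}; ~[]~p there: 1:T, 2:T. ✓
2: successors {3}; ~[]~p there: 3:T. ✓
3: successors {4}; ~[]~p there: 4:F. ✗
4: no successors, so []~[]~p holds vacuously. ✓
5: successors {1}; ~[]~p there: 1:T. ✓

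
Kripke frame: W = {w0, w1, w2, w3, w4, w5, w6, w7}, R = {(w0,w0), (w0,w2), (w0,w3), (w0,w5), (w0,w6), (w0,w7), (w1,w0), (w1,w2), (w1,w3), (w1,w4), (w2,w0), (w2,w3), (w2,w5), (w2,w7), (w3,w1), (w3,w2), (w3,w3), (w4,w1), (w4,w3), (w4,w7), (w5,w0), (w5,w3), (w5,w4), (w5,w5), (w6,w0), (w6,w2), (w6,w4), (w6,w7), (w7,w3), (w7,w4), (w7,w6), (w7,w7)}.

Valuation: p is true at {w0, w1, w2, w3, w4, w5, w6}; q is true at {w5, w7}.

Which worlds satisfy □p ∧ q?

w0: □p is F, q is F. ✗
w1: □p is T, q is F. ✗
w2: □p is F, q is F. ✗
w3: □p is T, q is F. ✗
w4: □p is F, q is F. ✗
w5: □p is T, q is T. ✓
w6: □p is F, q is F. ✗
w7: □p is F, q is T. ✗

{w5}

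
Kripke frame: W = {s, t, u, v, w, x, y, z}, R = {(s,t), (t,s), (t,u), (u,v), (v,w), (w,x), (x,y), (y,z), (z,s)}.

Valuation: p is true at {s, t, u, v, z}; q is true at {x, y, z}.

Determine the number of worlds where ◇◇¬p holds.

3

s: successors {t}; ◇¬p there: t:F. ✗
t: successors {s, u}; ◇¬p there: s:F, u:F. ✗
u: successors {v}; ◇¬p there: v:T. ✓
v: successors {w}; ◇¬p there: w:T. ✓
w: successors {x}; ◇¬p there: x:T. ✓
x: successors {y}; ◇¬p there: y:F. ✗
y: successors {z}; ◇¬p there: z:F. ✗
z: successors {s}; ◇¬p there: s:F. ✗
Satisfying worlds: {u, v, w}.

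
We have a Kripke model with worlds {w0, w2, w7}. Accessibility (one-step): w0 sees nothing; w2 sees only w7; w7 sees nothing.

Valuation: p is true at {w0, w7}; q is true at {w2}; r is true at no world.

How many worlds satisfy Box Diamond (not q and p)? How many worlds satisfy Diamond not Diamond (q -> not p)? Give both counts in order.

For Box Diamond (not q and p):
w0: no successors, so Box Diamond (not q and p) holds vacuously. ✓
w2: successors {w7}; Diamond (not q and p) there: w7:F. ✗
w7: no successors, so Box Diamond (not q and p) holds vacuously. ✓
— 2 worlds.
For Diamond not Diamond (q -> not p):
w0: no successors, so Diamond not Diamond (q -> not p) fails. ✗
w2: successors {w7}; not Diamond (q -> not p) there: w7:T. ✓
w7: no successors, so Diamond not Diamond (q -> not p) fails. ✗
— 1 world.

2 and 1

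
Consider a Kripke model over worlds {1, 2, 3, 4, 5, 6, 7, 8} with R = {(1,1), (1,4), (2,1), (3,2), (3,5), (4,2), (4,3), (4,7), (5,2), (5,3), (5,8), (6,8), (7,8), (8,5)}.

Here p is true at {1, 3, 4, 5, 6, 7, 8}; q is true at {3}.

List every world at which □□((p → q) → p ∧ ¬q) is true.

{2, 6, 7}

1: successors {1, 4}; □((p → q) → p ∧ ¬q) there: 1:T, 4:F. ✗
2: successors {1}; □((p → q) → p ∧ ¬q) there: 1:T. ✓
3: successors {2, 5}; □((p → q) → p ∧ ¬q) there: 2:T, 5:F. ✗
4: successors {2, 3, 7}; □((p → q) → p ∧ ¬q) there: 2:T, 3:F, 7:T. ✗
5: successors {2, 3, 8}; □((p → q) → p ∧ ¬q) there: 2:T, 3:F, 8:T. ✗
6: successors {8}; □((p → q) → p ∧ ¬q) there: 8:T. ✓
7: successors {8}; □((p → q) → p ∧ ¬q) there: 8:T. ✓
8: successors {5}; □((p → q) → p ∧ ¬q) there: 5:F. ✗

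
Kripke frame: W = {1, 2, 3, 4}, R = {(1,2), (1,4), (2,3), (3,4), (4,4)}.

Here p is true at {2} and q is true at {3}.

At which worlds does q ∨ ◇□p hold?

1: q is F, ◇□p is F. ✗
2: q is F, ◇□p is F. ✗
3: q is T, ◇□p is F. ✓
4: q is F, ◇□p is F. ✗

{3}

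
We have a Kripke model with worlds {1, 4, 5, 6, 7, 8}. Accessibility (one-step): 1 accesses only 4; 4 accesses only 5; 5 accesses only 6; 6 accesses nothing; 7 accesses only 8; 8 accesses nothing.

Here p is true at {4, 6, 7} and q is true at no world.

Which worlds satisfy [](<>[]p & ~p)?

1: successors {4}; <>[]p & ~p there: 4:F. ✗
4: successors {5}; <>[]p & ~p there: 5:T. ✓
5: successors {6}; <>[]p & ~p there: 6:F. ✗
6: no successors, so [](<>[]p & ~p) holds vacuously. ✓
7: successors {8}; <>[]p & ~p there: 8:F. ✗
8: no successors, so [](<>[]p & ~p) holds vacuously. ✓

{4, 6, 8}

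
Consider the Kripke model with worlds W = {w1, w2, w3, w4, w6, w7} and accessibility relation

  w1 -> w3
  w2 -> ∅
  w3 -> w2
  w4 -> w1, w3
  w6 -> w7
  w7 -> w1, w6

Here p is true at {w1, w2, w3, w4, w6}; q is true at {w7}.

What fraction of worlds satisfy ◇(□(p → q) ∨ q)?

1/2

w1: successors {w3}; □(p → q) ∨ q there: w3:F. ✗
w2: no successors, so ◇(□(p → q) ∨ q) fails. ✗
w3: successors {w2}; □(p → q) ∨ q there: w2:T. ✓
w4: successors {w1, w3}; □(p → q) ∨ q there: w1:F, w3:F. ✗
w6: successors {w7}; □(p → q) ∨ q there: w7:T. ✓
w7: successors {w1, w6}; □(p → q) ∨ q there: w1:F, w6:T. ✓
That's 3 of 6 worlds, so 3/6 = 1/2.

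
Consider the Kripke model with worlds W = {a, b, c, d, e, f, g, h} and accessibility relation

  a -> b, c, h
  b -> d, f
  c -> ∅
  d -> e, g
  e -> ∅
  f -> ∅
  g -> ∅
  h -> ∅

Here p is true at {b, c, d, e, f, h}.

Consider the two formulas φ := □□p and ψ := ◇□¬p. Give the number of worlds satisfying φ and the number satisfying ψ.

7 and 3

For □□p:
a: successors {b, c, h}; □p there: b:T, c:T, h:T. ✓
b: successors {d, f}; □p there: d:F, f:T. ✗
c: no successors, so □□p holds vacuously. ✓
d: successors {e, g}; □p there: e:T, g:T. ✓
e: no successors, so □□p holds vacuously. ✓
f: no successors, so □□p holds vacuously. ✓
g: no successors, so □□p holds vacuously. ✓
h: no successors, so □□p holds vacuously. ✓
— 7 worlds.
For ◇□¬p:
a: successors {b, c, h}; □¬p there: b:F, c:T, h:T. ✓
b: successors {d, f}; □¬p there: d:F, f:T. ✓
c: no successors, so ◇□¬p fails. ✗
d: successors {e, g}; □¬p there: e:T, g:T. ✓
e: no successors, so ◇□¬p fails. ✗
f: no successors, so ◇□¬p fails. ✗
g: no successors, so ◇□¬p fails. ✗
h: no successors, so ◇□¬p fails. ✗
— 3 worlds.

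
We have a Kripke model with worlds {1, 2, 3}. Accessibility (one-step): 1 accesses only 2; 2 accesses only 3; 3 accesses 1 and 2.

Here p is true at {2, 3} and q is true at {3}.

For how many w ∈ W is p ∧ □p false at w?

1: p is F, □p is T. ✗
2: p is T, □p is T. ✓
3: p is T, □p is F. ✗
Satisfying worlds: {2}.
So p ∧ □p fails at the other 2 worlds.

2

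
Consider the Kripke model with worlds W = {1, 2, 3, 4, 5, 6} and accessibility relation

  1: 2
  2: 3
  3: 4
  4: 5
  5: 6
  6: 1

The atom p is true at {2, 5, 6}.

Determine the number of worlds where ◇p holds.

3

1: successors {2}; p there: 2:T. ✓
2: successors {3}; p there: 3:F. ✗
3: successors {4}; p there: 4:F. ✗
4: successors {5}; p there: 5:T. ✓
5: successors {6}; p there: 6:T. ✓
6: successors {1}; p there: 1:F. ✗
Satisfying worlds: {1, 4, 5}.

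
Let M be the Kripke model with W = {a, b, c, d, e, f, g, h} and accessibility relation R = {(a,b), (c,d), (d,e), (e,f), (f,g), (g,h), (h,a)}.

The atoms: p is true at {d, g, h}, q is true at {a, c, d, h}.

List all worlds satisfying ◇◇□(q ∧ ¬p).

{f, h}

a: successors {b}; ◇□(q ∧ ¬p) there: b:F. ✗
b: no successors, so ◇◇□(q ∧ ¬p) fails. ✗
c: successors {d}; ◇□(q ∧ ¬p) there: d:F. ✗
d: successors {e}; ◇□(q ∧ ¬p) there: e:F. ✗
e: successors {f}; ◇□(q ∧ ¬p) there: f:F. ✗
f: successors {g}; ◇□(q ∧ ¬p) there: g:T. ✓
g: successors {h}; ◇□(q ∧ ¬p) there: h:F. ✗
h: successors {a}; ◇□(q ∧ ¬p) there: a:T. ✓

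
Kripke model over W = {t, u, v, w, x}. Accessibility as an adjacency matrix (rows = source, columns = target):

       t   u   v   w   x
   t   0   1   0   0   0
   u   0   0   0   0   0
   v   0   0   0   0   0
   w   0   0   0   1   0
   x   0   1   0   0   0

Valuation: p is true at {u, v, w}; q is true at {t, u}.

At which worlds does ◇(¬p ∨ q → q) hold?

t: successors {u}; ¬p ∨ q → q there: u:T. ✓
u: no successors, so ◇(¬p ∨ q → q) fails. ✗
v: no successors, so ◇(¬p ∨ q → q) fails. ✗
w: successors {w}; ¬p ∨ q → q there: w:T. ✓
x: successors {u}; ¬p ∨ q → q there: u:T. ✓

{t, w, x}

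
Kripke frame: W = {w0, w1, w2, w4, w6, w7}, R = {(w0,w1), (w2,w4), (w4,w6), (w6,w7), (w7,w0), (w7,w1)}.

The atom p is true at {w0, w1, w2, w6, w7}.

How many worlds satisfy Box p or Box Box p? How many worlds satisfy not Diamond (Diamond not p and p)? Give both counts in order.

For Box p or Box Box p:
w0: Box p is T, Box Box p is T. ✓
w1: Box p is T, Box Box p is T. ✓
w2: Box p is F, Box Box p is T. ✓
w4: Box p is T, Box Box p is T. ✓
w6: Box p is T, Box Box p is T. ✓
w7: Box p is T, Box Box p is T. ✓
— 6 worlds.
For not Diamond (Diamond not p and p):
w0: Diamond (Diamond not p and p) is F. ✓
w1: Diamond (Diamond not p and p) is F. ✓
w2: Diamond (Diamond not p and p) is F. ✓
w4: Diamond (Diamond not p and p) is F. ✓
w6: Diamond (Diamond not p and p) is F. ✓
w7: Diamond (Diamond not p and p) is F. ✓
— 6 worlds.

6 and 6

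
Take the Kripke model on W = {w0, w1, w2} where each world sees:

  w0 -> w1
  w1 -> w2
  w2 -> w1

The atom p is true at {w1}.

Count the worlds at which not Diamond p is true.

1

w0: Diamond p is T. ✗
w1: Diamond p is F. ✓
w2: Diamond p is T. ✗
Satisfying worlds: {w1}.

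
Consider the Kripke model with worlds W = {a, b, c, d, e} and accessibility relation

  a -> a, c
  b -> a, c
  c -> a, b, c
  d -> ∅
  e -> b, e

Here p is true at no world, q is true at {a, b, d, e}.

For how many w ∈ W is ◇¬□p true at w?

4

a: successors {a, c}; ¬□p there: a:T, c:T. ✓
b: successors {a, c}; ¬□p there: a:T, c:T. ✓
c: successors {a, b, c}; ¬□p there: a:T, b:T, c:T. ✓
d: no successors, so ◇¬□p fails. ✗
e: successors {b, e}; ¬□p there: b:T, e:T. ✓
Satisfying worlds: {a, b, c, e}.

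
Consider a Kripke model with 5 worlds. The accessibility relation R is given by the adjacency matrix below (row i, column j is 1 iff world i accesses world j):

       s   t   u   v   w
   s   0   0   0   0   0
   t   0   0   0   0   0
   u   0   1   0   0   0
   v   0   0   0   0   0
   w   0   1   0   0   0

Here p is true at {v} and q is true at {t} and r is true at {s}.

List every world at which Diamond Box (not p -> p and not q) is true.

{u, w}

s: no successors, so Diamond Box (not p -> p and not q) fails. ✗
t: no successors, so Diamond Box (not p -> p and not q) fails. ✗
u: successors {t}; Box (not p -> p and not q) there: t:T. ✓
v: no successors, so Diamond Box (not p -> p and not q) fails. ✗
w: successors {t}; Box (not p -> p and not q) there: t:T. ✓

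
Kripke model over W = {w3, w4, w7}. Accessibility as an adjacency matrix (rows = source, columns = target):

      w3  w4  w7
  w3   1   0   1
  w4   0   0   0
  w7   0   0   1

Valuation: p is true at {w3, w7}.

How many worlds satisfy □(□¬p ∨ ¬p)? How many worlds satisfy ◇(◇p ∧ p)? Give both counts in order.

1 and 2

For □(□¬p ∨ ¬p):
w3: successors {w3, w7}; □¬p ∨ ¬p there: w3:F, w7:F. ✗
w4: no successors, so □(□¬p ∨ ¬p) holds vacuously. ✓
w7: successors {w7}; □¬p ∨ ¬p there: w7:F. ✗
— 1 world.
For ◇(◇p ∧ p):
w3: successors {w3, w7}; ◇p ∧ p there: w3:T, w7:T. ✓
w4: no successors, so ◇(◇p ∧ p) fails. ✗
w7: successors {w7}; ◇p ∧ p there: w7:T. ✓
— 2 worlds.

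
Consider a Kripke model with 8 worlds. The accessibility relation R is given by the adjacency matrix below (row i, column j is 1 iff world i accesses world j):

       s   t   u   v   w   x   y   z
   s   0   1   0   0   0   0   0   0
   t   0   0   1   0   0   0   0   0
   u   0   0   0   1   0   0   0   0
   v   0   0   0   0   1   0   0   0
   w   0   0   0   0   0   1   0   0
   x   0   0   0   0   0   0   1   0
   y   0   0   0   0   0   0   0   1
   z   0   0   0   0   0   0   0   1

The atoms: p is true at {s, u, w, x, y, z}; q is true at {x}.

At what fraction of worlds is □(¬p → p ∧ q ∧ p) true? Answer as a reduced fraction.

s: successors {t}; ¬p → p ∧ q ∧ p there: t:F. ✗
t: successors {u}; ¬p → p ∧ q ∧ p there: u:T. ✓
u: successors {v}; ¬p → p ∧ q ∧ p there: v:F. ✗
v: successors {w}; ¬p → p ∧ q ∧ p there: w:T. ✓
w: successors {x}; ¬p → p ∧ q ∧ p there: x:T. ✓
x: successors {y}; ¬p → p ∧ q ∧ p there: y:T. ✓
y: successors {z}; ¬p → p ∧ q ∧ p there: z:T. ✓
z: successors {z}; ¬p → p ∧ q ∧ p there: z:T. ✓
That's 6 of 8 worlds, so 6/8 = 3/4.

3/4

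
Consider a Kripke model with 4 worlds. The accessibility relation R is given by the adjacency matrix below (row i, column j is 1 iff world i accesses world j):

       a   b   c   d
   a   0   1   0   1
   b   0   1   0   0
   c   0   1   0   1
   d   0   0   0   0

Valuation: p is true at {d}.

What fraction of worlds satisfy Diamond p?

a: successors {b, d}; p there: b:F, d:T. ✓
b: successors {b}; p there: b:F. ✗
c: successors {b, d}; p there: b:F, d:T. ✓
d: no successors, so Diamond p fails. ✗
That's 2 of 4 worlds, so 2/4 = 1/2.

1/2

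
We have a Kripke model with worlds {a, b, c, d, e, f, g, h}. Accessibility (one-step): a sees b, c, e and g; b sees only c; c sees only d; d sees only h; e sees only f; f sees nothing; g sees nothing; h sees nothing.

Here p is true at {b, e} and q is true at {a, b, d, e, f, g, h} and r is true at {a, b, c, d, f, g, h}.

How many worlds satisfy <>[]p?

a: successors {b, c, e, g}; []p there: b:F, c:F, e:F, g:T. ✓
b: successors {c}; []p there: c:F. ✗
c: successors {d}; []p there: d:F. ✗
d: successors {h}; []p there: h:T. ✓
e: successors {f}; []p there: f:T. ✓
f: no successors, so <>[]p fails. ✗
g: no successors, so <>[]p fails. ✗
h: no successors, so <>[]p fails. ✗
Satisfying worlds: {a, d, e}.

3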